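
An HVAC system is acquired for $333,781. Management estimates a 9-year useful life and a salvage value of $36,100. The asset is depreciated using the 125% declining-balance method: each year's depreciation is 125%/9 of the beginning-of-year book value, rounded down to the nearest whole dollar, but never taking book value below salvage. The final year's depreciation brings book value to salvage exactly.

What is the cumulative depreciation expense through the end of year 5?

Depreciable base = $333,781 − $36,100 = $297,681.
Year 1: ⌊$333,781 × 125%/9⌋ = $46,358. Book value $287,423.
Year 2: ⌊$287,423 × 125%/9⌋ = $39,919. Book value $247,504.
Year 3: ⌊$247,504 × 125%/9⌋ = $34,375. Book value $213,129.
Year 4: ⌊$213,129 × 125%/9⌋ = $29,601. Book value $183,528.
Year 5: ⌊$183,528 × 125%/9⌋ = $25,490. Book value $158,038.
Accumulated through year 5 = $333,781 − $158,038 = $175,743.

$175,743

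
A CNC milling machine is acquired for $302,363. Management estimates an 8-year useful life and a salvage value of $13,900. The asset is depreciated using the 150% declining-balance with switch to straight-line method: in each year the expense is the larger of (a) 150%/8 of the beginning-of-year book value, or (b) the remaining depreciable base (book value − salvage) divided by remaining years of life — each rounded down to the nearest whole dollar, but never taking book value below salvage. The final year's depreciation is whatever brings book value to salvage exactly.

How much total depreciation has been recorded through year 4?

Depreciable base = $302,363 − $13,900 = $288,463.
Year 1: DB = ⌊$302,363 × 150%/8⌋ = $56,693; SL = ⌊$288,463/8⌋ = $36,057 → take DB $56,693. Book value $245,670.
Year 2: DB = ⌊$245,670 × 150%/8⌋ = $46,063; SL = ⌊$231,770/7⌋ = $33,110 → take DB $46,063. Book value $199,607.
Year 3: DB = ⌊$199,607 × 150%/8⌋ = $37,426; SL = ⌊$185,707/6⌋ = $30,951 → take DB $37,426. Book value $162,181.
Year 4: DB = ⌊$162,181 × 150%/8⌋ = $30,408; SL = ⌊$148,281/5⌋ = $29,656 → take DB $30,408. Book value $131,773.
Accumulated through year 4 = $302,363 − $131,773 = $170,590.

$170,590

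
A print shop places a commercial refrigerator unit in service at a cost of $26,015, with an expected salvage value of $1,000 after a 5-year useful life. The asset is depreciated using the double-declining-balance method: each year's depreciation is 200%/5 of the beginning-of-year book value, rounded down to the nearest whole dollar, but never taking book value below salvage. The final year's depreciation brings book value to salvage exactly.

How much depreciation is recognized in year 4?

Depreciable base = $26,015 − $1,000 = $25,015.
Year 1: ⌊$26,015 × 200%/5⌋ = $10,406. Book value $15,609.
Year 2: ⌊$15,609 × 200%/5⌋ = $6,243. Book value $9,366.
Year 3: ⌊$9,366 × 200%/5⌋ = $3,746. Book value $5,620.
Year 4: ⌊$5,620 × 200%/5⌋ = $2,248. Book value $3,372.

$2,248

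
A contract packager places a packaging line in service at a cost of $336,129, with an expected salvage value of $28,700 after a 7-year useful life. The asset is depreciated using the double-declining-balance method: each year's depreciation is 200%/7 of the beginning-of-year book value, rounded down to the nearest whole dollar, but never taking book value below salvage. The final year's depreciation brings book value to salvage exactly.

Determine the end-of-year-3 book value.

$122,497

Depreciable base = $336,129 − $28,700 = $307,429.
Year 1: ⌊$336,129 × 200%/7⌋ = $96,036. Book value $240,093.
Year 2: ⌊$240,093 × 200%/7⌋ = $68,598. Book value $171,495.
Year 3: ⌊$171,495 × 200%/7⌋ = $48,998. Book value $122,497.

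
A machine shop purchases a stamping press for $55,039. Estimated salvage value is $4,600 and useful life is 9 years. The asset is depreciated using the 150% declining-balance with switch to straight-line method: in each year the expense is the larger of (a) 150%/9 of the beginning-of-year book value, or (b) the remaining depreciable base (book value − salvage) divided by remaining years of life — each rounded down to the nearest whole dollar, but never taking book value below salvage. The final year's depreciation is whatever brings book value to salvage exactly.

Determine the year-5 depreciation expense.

Depreciable base = $55,039 − $4,600 = $50,439.
Year 1: DB = ⌊$55,039 × 150%/9⌋ = $9,173; SL = ⌊$50,439/9⌋ = $5,604 → take DB $9,173. Book value $45,866.
Year 2: DB = ⌊$45,866 × 150%/9⌋ = $7,644; SL = ⌊$41,266/8⌋ = $5,158 → take DB $7,644. Book value $38,222.
Year 3: DB = ⌊$38,222 × 150%/9⌋ = $6,370; SL = ⌊$33,622/7⌋ = $4,803 → take DB $6,370. Book value $31,852.
Year 4: DB = ⌊$31,852 × 150%/9⌋ = $5,308; SL = ⌊$27,252/6⌋ = $4,542 → take DB $5,308. Book value $26,544.
Year 5: DB = ⌊$26,544 × 150%/9⌋ = $4,424; SL = ⌊$21,944/5⌋ = $4,388 → take DB $4,424. Book value $22,120.

$4,424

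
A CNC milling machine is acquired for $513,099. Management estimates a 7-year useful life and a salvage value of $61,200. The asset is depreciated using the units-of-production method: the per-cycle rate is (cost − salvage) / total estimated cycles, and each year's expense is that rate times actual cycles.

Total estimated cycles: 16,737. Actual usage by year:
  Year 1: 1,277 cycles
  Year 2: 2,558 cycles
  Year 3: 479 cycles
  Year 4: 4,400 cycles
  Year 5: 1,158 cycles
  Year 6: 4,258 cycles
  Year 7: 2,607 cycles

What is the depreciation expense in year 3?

Depreciable base = $513,099 − $61,200 = $451,899.
Rate = $451,899 / 16,737 cycles = $27 per cycle.
Year 1: 1,277 × $27 = $34,479. Book value $478,620.
Year 2: 2,558 × $27 = $69,066. Book value $409,554.
Year 3: 479 × $27 = $12,933. Book value $396,621.

$12,933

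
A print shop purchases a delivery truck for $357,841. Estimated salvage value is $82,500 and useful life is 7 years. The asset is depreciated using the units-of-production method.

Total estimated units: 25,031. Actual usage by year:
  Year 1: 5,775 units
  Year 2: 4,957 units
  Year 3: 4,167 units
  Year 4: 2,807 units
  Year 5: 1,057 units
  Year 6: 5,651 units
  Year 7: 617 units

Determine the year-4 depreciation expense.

Depreciable base = $357,841 − $82,500 = $275,341.
Rate = $275,341 / 25,031 units = $11 per unit.
Year 1: 5,775 × $11 = $63,525. Book value $294,316.
Year 2: 4,957 × $11 = $54,527. Book value $239,789.
Year 3: 4,167 × $11 = $45,837. Book value $193,952.
Year 4: 2,807 × $11 = $30,877. Book value $163,075.

$30,877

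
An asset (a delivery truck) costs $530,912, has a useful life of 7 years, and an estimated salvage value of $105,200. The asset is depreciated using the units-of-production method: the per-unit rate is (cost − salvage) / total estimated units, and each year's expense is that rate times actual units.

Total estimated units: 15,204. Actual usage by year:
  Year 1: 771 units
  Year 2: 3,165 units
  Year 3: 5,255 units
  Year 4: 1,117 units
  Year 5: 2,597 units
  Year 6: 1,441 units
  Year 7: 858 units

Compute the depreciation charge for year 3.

$147,140

Depreciable base = $530,912 − $105,200 = $425,712.
Rate = $425,712 / 15,204 units = $28 per unit.
Year 1: 771 × $28 = $21,588. Book value $509,324.
Year 2: 3,165 × $28 = $88,620. Book value $420,704.
Year 3: 5,255 × $28 = $147,140. Book value $273,564.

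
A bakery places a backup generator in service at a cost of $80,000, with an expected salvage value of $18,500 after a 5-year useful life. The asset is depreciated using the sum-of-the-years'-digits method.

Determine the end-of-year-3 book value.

Depreciable base = $80,000 − $18,500 = $61,500.
Sum of the years' digits = 5+4+3+2+1 = 15.
Year 1: $61,500 × 5/15 = $20,500. Book value $59,500.
Year 2: $61,500 × 4/15 = $16,400. Book value $43,100.
Year 3: $61,500 × 3/15 = $12,300. Book value $30,800.

$30,800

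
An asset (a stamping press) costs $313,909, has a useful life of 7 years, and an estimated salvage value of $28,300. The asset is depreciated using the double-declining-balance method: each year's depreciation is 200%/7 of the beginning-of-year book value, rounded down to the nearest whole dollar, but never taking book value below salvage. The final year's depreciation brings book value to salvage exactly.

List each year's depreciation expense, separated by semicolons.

Depreciable base = $313,909 − $28,300 = $285,609.
Year 1: ⌊$313,909 × 200%/7⌋ = $89,688. Book value $224,221.
Year 2: ⌊$224,221 × 200%/7⌋ = $64,063. Book value $160,158.
Year 3: ⌊$160,158 × 200%/7⌋ = $45,759. Book value $114,399.
Year 4: ⌊$114,399 × 200%/7⌋ = $32,685. Book value $81,714.
Year 5: ⌊$81,714 × 200%/7⌋ = $23,346. Book value $58,368.
Year 6: ⌊$58,368 × 200%/7⌋ = $16,676. Book value $41,692.
Year 7 (final): $41,692 − $28,300 = $13,392. Book value $28,300.

$89,688; $64,063; $45,759; $32,685; $23,346; $16,676; $13,392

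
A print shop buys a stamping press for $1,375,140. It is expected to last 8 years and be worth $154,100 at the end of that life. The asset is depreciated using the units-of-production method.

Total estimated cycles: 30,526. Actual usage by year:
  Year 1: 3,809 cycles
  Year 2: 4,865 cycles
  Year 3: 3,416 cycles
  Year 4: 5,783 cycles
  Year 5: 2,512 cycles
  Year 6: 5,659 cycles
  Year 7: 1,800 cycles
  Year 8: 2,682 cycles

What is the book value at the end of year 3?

Depreciable base = $1,375,140 − $154,100 = $1,221,040.
Rate = $1,221,040 / 30,526 cycles = $40 per cycle.
Year 1: 3,809 × $40 = $152,360. Book value $1,222,780.
Year 2: 4,865 × $40 = $194,600. Book value $1,028,180.
Year 3: 3,416 × $40 = $136,640. Book value $891,540.

$891,540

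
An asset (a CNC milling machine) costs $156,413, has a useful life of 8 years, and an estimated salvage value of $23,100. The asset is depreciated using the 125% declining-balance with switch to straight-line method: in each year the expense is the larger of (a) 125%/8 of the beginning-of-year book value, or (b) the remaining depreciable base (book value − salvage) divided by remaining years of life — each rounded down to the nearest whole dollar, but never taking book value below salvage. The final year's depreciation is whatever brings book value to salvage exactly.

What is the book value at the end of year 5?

$65,232

Depreciable base = $156,413 − $23,100 = $133,313.
Year 1: DB = ⌊$156,413 × 125%/8⌋ = $24,439; SL = ⌊$133,313/8⌋ = $16,664 → take DB $24,439. Book value $131,974.
Year 2: DB = ⌊$131,974 × 125%/8⌋ = $20,620; SL = ⌊$108,874/7⌋ = $15,553 → take DB $20,620. Book value $111,354.
Year 3: DB = ⌊$111,354 × 125%/8⌋ = $17,399; SL = ⌊$88,254/6⌋ = $14,709 → take DB $17,399. Book value $93,955.
Year 4: DB = ⌊$93,955 × 125%/8⌋ = $14,680; SL = ⌊$70,855/5⌋ = $14,171 → take DB $14,680. Book value $79,275.
Year 5: DB = ⌊$79,275 × 125%/8⌋ = $12,386; SL = ⌊$56,175/4⌋ = $14,043 → take SL $14,043. Book value $65,232.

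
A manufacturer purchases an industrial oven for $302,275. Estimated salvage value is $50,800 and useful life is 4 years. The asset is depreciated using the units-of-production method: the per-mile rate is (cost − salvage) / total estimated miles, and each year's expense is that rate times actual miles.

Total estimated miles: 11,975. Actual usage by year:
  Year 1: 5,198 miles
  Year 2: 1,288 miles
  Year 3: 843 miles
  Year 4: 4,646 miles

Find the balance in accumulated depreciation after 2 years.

$136,206

Depreciable base = $302,275 − $50,800 = $251,475.
Rate = $251,475 / 11,975 miles = $21 per mile.
Year 1: 5,198 × $21 = $109,158. Book value $193,117.
Year 2: 1,288 × $21 = $27,048. Book value $166,069.
Accumulated through year 2 = $302,275 − $166,069 = $136,206.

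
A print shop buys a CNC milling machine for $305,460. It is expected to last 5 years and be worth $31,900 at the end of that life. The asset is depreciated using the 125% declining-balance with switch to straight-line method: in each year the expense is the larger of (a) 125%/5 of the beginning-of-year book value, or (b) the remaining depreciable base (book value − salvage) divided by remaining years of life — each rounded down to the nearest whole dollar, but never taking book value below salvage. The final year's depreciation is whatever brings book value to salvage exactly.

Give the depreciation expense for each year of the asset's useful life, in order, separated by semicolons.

$76,365; $57,273; $46,640; $46,641; $46,641

Depreciable base = $305,460 − $31,900 = $273,560.
Year 1: DB = ⌊$305,460 × 125%/5⌋ = $76,365; SL = ⌊$273,560/5⌋ = $54,712 → take DB $76,365. Book value $229,095.
Year 2: DB = ⌊$229,095 × 125%/5⌋ = $57,273; SL = ⌊$197,195/4⌋ = $49,298 → take DB $57,273. Book value $171,822.
Year 3: DB = ⌊$171,822 × 125%/5⌋ = $42,955; SL = ⌊$139,922/3⌋ = $46,640 → take SL $46,640. Book value $125,182.
Year 4: DB = ⌊$125,182 × 125%/5⌋ = $31,295; SL = ⌊$93,282/2⌋ = $46,641 → take SL $46,641. Book value $78,541.
Year 5 (final): $78,541 − $31,900 = $46,641. Book value $31,900.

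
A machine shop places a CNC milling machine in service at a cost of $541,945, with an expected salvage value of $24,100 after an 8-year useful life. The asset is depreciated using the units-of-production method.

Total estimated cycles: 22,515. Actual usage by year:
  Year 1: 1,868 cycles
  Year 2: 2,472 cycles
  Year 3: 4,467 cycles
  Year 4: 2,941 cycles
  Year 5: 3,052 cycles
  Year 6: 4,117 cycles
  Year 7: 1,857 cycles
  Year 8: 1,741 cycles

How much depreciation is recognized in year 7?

Depreciable base = $541,945 − $24,100 = $517,845.
Rate = $517,845 / 22,515 cycles = $23 per cycle.
Year 1: 1,868 × $23 = $42,964. Book value $498,981.
Year 2: 2,472 × $23 = $56,856. Book value $442,125.
Year 3: 4,467 × $23 = $102,741. Book value $339,384.
Year 4: 2,941 × $23 = $67,643. Book value $271,741.
Year 5: 3,052 × $23 = $70,196. Book value $201,545.
Year 6: 4,117 × $23 = $94,691. Book value $106,854.
Year 7: 1,857 × $23 = $42,711. Book value $64,143.

$42,711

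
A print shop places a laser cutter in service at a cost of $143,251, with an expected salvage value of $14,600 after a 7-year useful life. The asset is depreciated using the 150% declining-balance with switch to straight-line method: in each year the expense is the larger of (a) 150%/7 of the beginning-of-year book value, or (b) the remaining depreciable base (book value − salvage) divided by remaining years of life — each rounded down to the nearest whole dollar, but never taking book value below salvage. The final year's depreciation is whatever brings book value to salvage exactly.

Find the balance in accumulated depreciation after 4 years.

$88,654

Depreciable base = $143,251 − $14,600 = $128,651.
Year 1: DB = ⌊$143,251 × 150%/7⌋ = $30,696; SL = ⌊$128,651/7⌋ = $18,378 → take DB $30,696. Book value $112,555.
Year 2: DB = ⌊$112,555 × 150%/7⌋ = $24,118; SL = ⌊$97,955/6⌋ = $16,325 → take DB $24,118. Book value $88,437.
Year 3: DB = ⌊$88,437 × 150%/7⌋ = $18,950; SL = ⌊$73,837/5⌋ = $14,767 → take DB $18,950. Book value $69,487.
Year 4: DB = ⌊$69,487 × 150%/7⌋ = $14,890; SL = ⌊$54,887/4⌋ = $13,721 → take DB $14,890. Book value $54,597.
Accumulated through year 4 = $143,251 − $54,597 = $88,654.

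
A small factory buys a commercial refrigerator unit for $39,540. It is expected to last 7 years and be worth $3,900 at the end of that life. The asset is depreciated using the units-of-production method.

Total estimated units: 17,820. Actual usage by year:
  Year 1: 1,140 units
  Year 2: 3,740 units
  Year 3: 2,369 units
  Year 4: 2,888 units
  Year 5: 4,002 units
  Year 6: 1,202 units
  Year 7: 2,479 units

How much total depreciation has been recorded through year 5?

Depreciable base = $39,540 − $3,900 = $35,640.
Rate = $35,640 / 17,820 units = $2 per unit.
Year 1: 1,140 × $2 = $2,280. Book value $37,260.
Year 2: 3,740 × $2 = $7,480. Book value $29,780.
Year 3: 2,369 × $2 = $4,738. Book value $25,042.
Year 4: 2,888 × $2 = $5,776. Book value $19,266.
Year 5: 4,002 × $2 = $8,004. Book value $11,262.
Accumulated through year 5 = $39,540 − $11,262 = $28,278.

$28,278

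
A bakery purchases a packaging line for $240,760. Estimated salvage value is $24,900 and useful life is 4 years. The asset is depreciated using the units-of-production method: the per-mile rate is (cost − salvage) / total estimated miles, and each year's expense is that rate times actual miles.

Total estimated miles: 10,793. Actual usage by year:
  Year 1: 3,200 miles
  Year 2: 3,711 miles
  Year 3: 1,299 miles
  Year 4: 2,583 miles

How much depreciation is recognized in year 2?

$74,220

Depreciable base = $240,760 − $24,900 = $215,860.
Rate = $215,860 / 10,793 miles = $20 per mile.
Year 1: 3,200 × $20 = $64,000. Book value $176,760.
Year 2: 3,711 × $20 = $74,220. Book value $102,540.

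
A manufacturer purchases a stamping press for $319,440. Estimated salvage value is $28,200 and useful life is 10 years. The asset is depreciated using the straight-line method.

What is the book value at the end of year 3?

$232,068

Depreciable base = $319,440 − $28,200 = $291,240.
Annual expense = $291,240 / 10 = $29,124.
End of year 1: book value $290,316.
End of year 2: book value $261,192.
End of year 3: book value $232,068.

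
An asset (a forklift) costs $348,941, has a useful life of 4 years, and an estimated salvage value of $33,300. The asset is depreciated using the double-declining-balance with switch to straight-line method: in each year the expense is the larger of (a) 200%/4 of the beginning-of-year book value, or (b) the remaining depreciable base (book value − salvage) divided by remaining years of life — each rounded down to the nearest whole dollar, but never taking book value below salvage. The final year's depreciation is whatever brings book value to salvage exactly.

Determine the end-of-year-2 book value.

$87,236

Depreciable base = $348,941 − $33,300 = $315,641.
Year 1: DB = ⌊$348,941 × 200%/4⌋ = $174,470; SL = ⌊$315,641/4⌋ = $78,910 → take DB $174,470. Book value $174,471.
Year 2: DB = ⌊$174,471 × 200%/4⌋ = $87,235; SL = ⌊$141,171/3⌋ = $47,057 → take DB $87,235. Book value $87,236.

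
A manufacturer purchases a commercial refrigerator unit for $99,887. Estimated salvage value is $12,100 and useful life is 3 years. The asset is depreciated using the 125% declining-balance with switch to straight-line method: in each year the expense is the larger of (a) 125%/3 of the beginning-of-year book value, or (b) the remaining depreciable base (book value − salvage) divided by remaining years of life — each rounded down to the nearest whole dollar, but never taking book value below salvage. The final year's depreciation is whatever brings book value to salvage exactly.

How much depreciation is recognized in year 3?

$21,890

Depreciable base = $99,887 − $12,100 = $87,787.
Year 1: DB = ⌊$99,887 × 125%/3⌋ = $41,619; SL = ⌊$87,787/3⌋ = $29,262 → take DB $41,619. Book value $58,268.
Year 2: DB = ⌊$58,268 × 125%/3⌋ = $24,278; SL = ⌊$46,168/2⌋ = $23,084 → take DB $24,278. Book value $33,990.
Year 3 (final): $33,990 − $12,100 = $21,890. Book value $12,100.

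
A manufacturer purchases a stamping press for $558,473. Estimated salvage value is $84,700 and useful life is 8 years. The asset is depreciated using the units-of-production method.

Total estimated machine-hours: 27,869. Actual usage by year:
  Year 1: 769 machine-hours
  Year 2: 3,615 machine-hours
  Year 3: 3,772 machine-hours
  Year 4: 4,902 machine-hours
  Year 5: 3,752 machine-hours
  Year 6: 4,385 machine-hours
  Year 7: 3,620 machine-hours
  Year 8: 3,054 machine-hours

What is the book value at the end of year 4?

$336,487

Depreciable base = $558,473 − $84,700 = $473,773.
Rate = $473,773 / 27,869 machine-hours = $17 per machine-hour.
Year 1: 769 × $17 = $13,073. Book value $545,400.
Year 2: 3,615 × $17 = $61,455. Book value $483,945.
Year 3: 3,772 × $17 = $64,124. Book value $419,821.
Year 4: 4,902 × $17 = $83,334. Book value $336,487.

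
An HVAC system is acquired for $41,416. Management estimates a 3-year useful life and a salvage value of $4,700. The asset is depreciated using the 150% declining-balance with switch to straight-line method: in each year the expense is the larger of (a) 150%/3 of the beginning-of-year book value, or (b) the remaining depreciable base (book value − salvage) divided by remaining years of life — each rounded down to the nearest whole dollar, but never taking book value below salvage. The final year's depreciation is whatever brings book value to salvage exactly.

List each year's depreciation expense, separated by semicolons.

Depreciable base = $41,416 − $4,700 = $36,716.
Year 1: DB = ⌊$41,416 × 150%/3⌋ = $20,708; SL = ⌊$36,716/3⌋ = $12,238 → take DB $20,708. Book value $20,708.
Year 2: DB = ⌊$20,708 × 150%/3⌋ = $10,354; SL = ⌊$16,008/2⌋ = $8,004 → take DB $10,354. Book value $10,354.
Year 3 (final): $10,354 − $4,700 = $5,654. Book value $4,700.

$20,708; $10,354; $5,654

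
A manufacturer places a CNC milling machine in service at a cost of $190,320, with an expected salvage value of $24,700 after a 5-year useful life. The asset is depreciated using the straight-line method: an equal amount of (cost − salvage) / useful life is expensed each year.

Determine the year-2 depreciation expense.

$33,124

Depreciable base = $190,320 − $24,700 = $165,620.
Annual expense = $165,620 / 5 = $33,124.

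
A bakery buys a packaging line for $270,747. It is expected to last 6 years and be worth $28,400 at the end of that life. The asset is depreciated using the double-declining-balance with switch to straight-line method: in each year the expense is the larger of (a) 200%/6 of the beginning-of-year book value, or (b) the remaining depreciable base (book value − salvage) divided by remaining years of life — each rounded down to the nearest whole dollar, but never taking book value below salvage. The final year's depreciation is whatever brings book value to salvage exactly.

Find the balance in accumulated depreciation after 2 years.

$150,415

Depreciable base = $270,747 − $28,400 = $242,347.
Year 1: DB = ⌊$270,747 × 200%/6⌋ = $90,249; SL = ⌊$242,347/6⌋ = $40,391 → take DB $90,249. Book value $180,498.
Year 2: DB = ⌊$180,498 × 200%/6⌋ = $60,166; SL = ⌊$152,098/5⌋ = $30,419 → take DB $60,166. Book value $120,332.
Accumulated through year 2 = $270,747 − $120,332 = $150,415.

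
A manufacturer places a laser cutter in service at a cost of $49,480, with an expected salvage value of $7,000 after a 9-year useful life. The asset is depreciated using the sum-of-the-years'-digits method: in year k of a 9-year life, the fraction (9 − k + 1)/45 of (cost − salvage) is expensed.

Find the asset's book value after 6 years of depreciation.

Depreciable base = $49,480 − $7,000 = $42,480.
Sum of the years' digits = 9+8+7+6+5+4+3+2+1 = 45.
Year 1: $42,480 × 9/45 = $8,496. Book value $40,984.
Year 2: $42,480 × 8/45 = $7,552. Book value $33,432.
Year 3: $42,480 × 7/45 = $6,608. Book value $26,824.
Year 4: $42,480 × 6/45 = $5,664. Book value $21,160.
Year 5: $42,480 × 5/45 = $4,720. Book value $16,440.
Year 6: $42,480 × 4/45 = $3,776. Book value $12,664.

$12,664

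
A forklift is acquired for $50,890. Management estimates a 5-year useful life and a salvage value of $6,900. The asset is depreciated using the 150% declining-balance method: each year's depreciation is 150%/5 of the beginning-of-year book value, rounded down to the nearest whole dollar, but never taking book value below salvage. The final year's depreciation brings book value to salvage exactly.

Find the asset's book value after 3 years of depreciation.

Depreciable base = $50,890 − $6,900 = $43,990.
Year 1: ⌊$50,890 × 150%/5⌋ = $15,267. Book value $35,623.
Year 2: ⌊$35,623 × 150%/5⌋ = $10,686. Book value $24,937.
Year 3: ⌊$24,937 × 150%/5⌋ = $7,481. Book value $17,456.

$17,456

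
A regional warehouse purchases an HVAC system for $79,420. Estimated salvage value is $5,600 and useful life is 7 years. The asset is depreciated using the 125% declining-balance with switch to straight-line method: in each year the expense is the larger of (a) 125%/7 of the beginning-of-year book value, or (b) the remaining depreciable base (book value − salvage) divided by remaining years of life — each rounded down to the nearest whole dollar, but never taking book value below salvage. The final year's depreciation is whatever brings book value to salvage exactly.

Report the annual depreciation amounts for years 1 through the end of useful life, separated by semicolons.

Depreciable base = $79,420 − $5,600 = $73,820.
Year 1: DB = ⌊$79,420 × 125%/7⌋ = $14,182; SL = ⌊$73,820/7⌋ = $10,545 → take DB $14,182. Book value $65,238.
Year 2: DB = ⌊$65,238 × 125%/7⌋ = $11,649; SL = ⌊$59,638/6⌋ = $9,939 → take DB $11,649. Book value $53,589.
Year 3: DB = ⌊$53,589 × 125%/7⌋ = $9,569; SL = ⌊$47,989/5⌋ = $9,597 → take SL $9,597. Book value $43,992.
Year 4: DB = ⌊$43,992 × 125%/7⌋ = $7,855; SL = ⌊$38,392/4⌋ = $9,598 → take SL $9,598. Book value $34,394.
Year 5: DB = ⌊$34,394 × 125%/7⌋ = $6,141; SL = ⌊$28,794/3⌋ = $9,598 → take SL $9,598. Book value $24,796.
Year 6: DB = ⌊$24,796 × 125%/7⌋ = $4,427; SL = ⌊$19,196/2⌋ = $9,598 → take SL $9,598. Book value $15,198.
Year 7 (final): $15,198 − $5,600 = $9,598. Book value $5,600.

$14,182; $11,649; $9,597; $9,598; $9,598; $9,598; $9,598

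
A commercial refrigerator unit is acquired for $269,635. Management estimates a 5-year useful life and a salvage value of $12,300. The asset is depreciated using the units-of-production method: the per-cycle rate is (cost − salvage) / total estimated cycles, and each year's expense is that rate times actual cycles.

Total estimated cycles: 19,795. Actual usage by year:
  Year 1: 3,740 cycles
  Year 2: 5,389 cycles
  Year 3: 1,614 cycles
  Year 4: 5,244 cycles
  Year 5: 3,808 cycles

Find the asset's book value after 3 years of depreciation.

Depreciable base = $269,635 − $12,300 = $257,335.
Rate = $257,335 / 19,795 cycles = $13 per cycle.
Year 1: 3,740 × $13 = $48,620. Book value $221,015.
Year 2: 5,389 × $13 = $70,057. Book value $150,958.
Year 3: 1,614 × $13 = $20,982. Book value $129,976.

$129,976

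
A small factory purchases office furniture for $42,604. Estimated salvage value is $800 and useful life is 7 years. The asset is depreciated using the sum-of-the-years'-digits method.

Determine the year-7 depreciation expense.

Depreciable base = $42,604 − $800 = $41,804.
Sum of the years' digits = 7+6+5+4+3+2+1 = 28.
Year 1: $41,804 × 7/28 = $10,451. Book value $32,153.
Year 2: $41,804 × 6/28 = $8,958. Book value $23,195.
Year 3: $41,804 × 5/28 = $7,465. Book value $15,730.
Year 4: $41,804 × 4/28 = $5,972. Book value $9,758.
Year 5: $41,804 × 3/28 = $4,479. Book value $5,279.
Year 6: $41,804 × 2/28 = $2,986. Book value $2,293.
Year 7: $41,804 × 1/28 = $1,493. Book value $800.

$1,493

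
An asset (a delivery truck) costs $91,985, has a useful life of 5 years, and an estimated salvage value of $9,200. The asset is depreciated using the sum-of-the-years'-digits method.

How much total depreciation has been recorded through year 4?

Depreciable base = $91,985 − $9,200 = $82,785.
Sum of the years' digits = 5+4+3+2+1 = 15.
Year 1: $82,785 × 5/15 = $27,595. Book value $64,390.
Year 2: $82,785 × 4/15 = $22,076. Book value $42,314.
Year 3: $82,785 × 3/15 = $16,557. Book value $25,757.
Year 4: $82,785 × 2/15 = $11,038. Book value $14,719.
Accumulated through year 4 = $91,985 − $14,719 = $77,266.

$77,266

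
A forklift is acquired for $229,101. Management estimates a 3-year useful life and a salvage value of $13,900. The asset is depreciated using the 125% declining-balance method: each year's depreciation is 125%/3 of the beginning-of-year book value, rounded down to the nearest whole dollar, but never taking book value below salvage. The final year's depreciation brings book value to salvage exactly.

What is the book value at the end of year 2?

$77,959

Depreciable base = $229,101 − $13,900 = $215,201.
Year 1: ⌊$229,101 × 125%/3⌋ = $95,458. Book value $133,643.
Year 2: ⌊$133,643 × 125%/3⌋ = $55,684. Book value $77,959.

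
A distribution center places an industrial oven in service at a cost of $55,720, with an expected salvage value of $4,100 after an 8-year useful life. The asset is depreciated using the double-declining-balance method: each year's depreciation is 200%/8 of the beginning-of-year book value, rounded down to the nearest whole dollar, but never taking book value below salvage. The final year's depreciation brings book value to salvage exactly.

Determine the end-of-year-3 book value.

Depreciable base = $55,720 − $4,100 = $51,620.
Year 1: ⌊$55,720 × 200%/8⌋ = $13,930. Book value $41,790.
Year 2: ⌊$41,790 × 200%/8⌋ = $10,447. Book value $31,343.
Year 3: ⌊$31,343 × 200%/8⌋ = $7,835. Book value $23,508.

$23,508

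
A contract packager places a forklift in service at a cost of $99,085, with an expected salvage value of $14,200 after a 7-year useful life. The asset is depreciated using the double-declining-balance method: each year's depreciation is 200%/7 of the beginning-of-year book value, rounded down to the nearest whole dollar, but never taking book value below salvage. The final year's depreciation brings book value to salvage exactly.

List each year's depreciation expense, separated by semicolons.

Depreciable base = $99,085 − $14,200 = $84,885.
Year 1: ⌊$99,085 × 200%/7⌋ = $28,310. Book value $70,775.
Year 2: ⌊$70,775 × 200%/7⌋ = $20,221. Book value $50,554.
Year 3: ⌊$50,554 × 200%/7⌋ = $14,444. Book value $36,110.
Year 4: ⌊$36,110 × 200%/7⌋ = $10,317. Book value $25,793.
Year 5: ⌊$25,793 × 200%/7⌋ = $7,369. Book value $18,424.
Year 6: ⌊$18,424 × 200%/7⌋ = $5,264, capped at $4,224. Book value $14,200.
Year 7 (final): $14,200 − $14,200 = $0. Book value $14,200.

$28,310; $20,221; $14,444; $10,317; $7,369; $4,224; $0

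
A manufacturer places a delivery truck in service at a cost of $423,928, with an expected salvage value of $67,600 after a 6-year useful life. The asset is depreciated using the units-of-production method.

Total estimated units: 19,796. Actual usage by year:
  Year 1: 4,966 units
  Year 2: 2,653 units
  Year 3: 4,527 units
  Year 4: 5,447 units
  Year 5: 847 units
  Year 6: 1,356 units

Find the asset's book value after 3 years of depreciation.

Depreciable base = $423,928 − $67,600 = $356,328.
Rate = $356,328 / 19,796 units = $18 per unit.
Year 1: 4,966 × $18 = $89,388. Book value $334,540.
Year 2: 2,653 × $18 = $47,754. Book value $286,786.
Year 3: 4,527 × $18 = $81,486. Book value $205,300.

$205,300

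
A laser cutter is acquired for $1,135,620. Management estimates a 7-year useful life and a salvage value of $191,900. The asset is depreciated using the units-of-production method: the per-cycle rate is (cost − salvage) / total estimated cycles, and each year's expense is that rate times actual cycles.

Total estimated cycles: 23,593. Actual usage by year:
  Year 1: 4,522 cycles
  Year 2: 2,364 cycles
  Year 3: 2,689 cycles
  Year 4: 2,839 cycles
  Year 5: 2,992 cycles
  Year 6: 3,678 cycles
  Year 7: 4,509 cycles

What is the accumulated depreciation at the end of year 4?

$496,560

Depreciable base = $1,135,620 − $191,900 = $943,720.
Rate = $943,720 / 23,593 cycles = $40 per cycle.
Year 1: 4,522 × $40 = $180,880. Book value $954,740.
Year 2: 2,364 × $40 = $94,560. Book value $860,180.
Year 3: 2,689 × $40 = $107,560. Book value $752,620.
Year 4: 2,839 × $40 = $113,560. Book value $639,060.
Accumulated through year 4 = $1,135,620 − $639,060 = $496,560.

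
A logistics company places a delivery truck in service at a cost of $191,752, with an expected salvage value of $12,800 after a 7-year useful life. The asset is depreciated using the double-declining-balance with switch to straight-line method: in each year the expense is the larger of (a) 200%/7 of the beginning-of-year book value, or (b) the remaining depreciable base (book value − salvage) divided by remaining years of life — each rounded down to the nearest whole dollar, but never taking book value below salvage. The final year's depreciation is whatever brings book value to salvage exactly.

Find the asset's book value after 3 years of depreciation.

$69,881

Depreciable base = $191,752 − $12,800 = $178,952.
Year 1: DB = ⌊$191,752 × 200%/7⌋ = $54,786; SL = ⌊$178,952/7⌋ = $25,564 → take DB $54,786. Book value $136,966.
Year 2: DB = ⌊$136,966 × 200%/7⌋ = $39,133; SL = ⌊$124,166/6⌋ = $20,694 → take DB $39,133. Book value $97,833.
Year 3: DB = ⌊$97,833 × 200%/7⌋ = $27,952; SL = ⌊$85,033/5⌋ = $17,006 → take DB $27,952. Book value $69,881.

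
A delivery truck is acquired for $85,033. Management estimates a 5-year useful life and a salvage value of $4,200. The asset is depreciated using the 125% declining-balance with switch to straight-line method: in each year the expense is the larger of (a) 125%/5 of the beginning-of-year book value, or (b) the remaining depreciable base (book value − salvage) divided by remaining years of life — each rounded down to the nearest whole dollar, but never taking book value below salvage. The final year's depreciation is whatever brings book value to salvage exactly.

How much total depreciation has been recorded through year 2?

$37,201

Depreciable base = $85,033 − $4,200 = $80,833.
Year 1: DB = ⌊$85,033 × 125%/5⌋ = $21,258; SL = ⌊$80,833/5⌋ = $16,166 → take DB $21,258. Book value $63,775.
Year 2: DB = ⌊$63,775 × 125%/5⌋ = $15,943; SL = ⌊$59,575/4⌋ = $14,893 → take DB $15,943. Book value $47,832.
Accumulated through year 2 = $85,033 − $47,832 = $37,201.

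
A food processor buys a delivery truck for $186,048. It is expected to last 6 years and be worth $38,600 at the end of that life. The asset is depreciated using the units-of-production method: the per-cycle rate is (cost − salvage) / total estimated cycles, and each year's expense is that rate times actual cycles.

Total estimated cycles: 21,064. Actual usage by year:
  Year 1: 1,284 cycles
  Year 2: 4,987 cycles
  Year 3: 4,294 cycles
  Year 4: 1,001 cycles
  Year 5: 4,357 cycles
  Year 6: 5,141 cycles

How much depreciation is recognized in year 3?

Depreciable base = $186,048 − $38,600 = $147,448.
Rate = $147,448 / 21,064 cycles = $7 per cycle.
Year 1: 1,284 × $7 = $8,988. Book value $177,060.
Year 2: 4,987 × $7 = $34,909. Book value $142,151.
Year 3: 4,294 × $7 = $30,058. Book value $112,093.

$30,058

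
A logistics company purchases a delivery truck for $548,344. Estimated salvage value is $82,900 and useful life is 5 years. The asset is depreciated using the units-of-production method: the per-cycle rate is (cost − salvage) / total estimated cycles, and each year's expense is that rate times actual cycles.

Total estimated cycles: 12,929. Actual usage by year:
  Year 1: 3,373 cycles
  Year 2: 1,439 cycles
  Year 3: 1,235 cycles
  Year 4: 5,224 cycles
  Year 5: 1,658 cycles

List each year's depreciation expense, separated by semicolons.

Depreciable base = $548,344 − $82,900 = $465,444.
Rate = $465,444 / 12,929 cycles = $36 per cycle.
Year 1: 3,373 × $36 = $121,428. Book value $426,916.
Year 2: 1,439 × $36 = $51,804. Book value $375,112.
Year 3: 1,235 × $36 = $44,460. Book value $330,652.
Year 4: 5,224 × $36 = $188,064. Book value $142,588.
Year 5: 1,658 × $36 = $59,688. Book value $82,900.

$121,428; $51,804; $44,460; $188,064; $59,688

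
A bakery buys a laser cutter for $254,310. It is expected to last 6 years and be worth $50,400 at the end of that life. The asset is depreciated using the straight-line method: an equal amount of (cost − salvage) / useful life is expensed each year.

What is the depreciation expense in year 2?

$33,985

Depreciable base = $254,310 − $50,400 = $203,910.
Annual expense = $203,910 / 6 = $33,985.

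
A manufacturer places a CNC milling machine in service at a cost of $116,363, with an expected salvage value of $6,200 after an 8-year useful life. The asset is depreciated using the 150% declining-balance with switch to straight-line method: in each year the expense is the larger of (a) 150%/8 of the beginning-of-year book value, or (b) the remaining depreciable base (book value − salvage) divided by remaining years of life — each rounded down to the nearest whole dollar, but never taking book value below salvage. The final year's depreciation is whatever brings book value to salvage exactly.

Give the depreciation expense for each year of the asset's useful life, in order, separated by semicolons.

Depreciable base = $116,363 − $6,200 = $110,163.
Year 1: DB = ⌊$116,363 × 150%/8⌋ = $21,818; SL = ⌊$110,163/8⌋ = $13,770 → take DB $21,818. Book value $94,545.
Year 2: DB = ⌊$94,545 × 150%/8⌋ = $17,727; SL = ⌊$88,345/7⌋ = $12,620 → take DB $17,727. Book value $76,818.
Year 3: DB = ⌊$76,818 × 150%/8⌋ = $14,403; SL = ⌊$70,618/6⌋ = $11,769 → take DB $14,403. Book value $62,415.
Year 4: DB = ⌊$62,415 × 150%/8⌋ = $11,702; SL = ⌊$56,215/5⌋ = $11,243 → take DB $11,702. Book value $50,713.
Year 5: DB = ⌊$50,713 × 150%/8⌋ = $9,508; SL = ⌊$44,513/4⌋ = $11,128 → take SL $11,128. Book value $39,585.
Year 6: DB = ⌊$39,585 × 150%/8⌋ = $7,422; SL = ⌊$33,385/3⌋ = $11,128 → take SL $11,128. Book value $28,457.
Year 7: DB = ⌊$28,457 × 150%/8⌋ = $5,335; SL = ⌊$22,257/2⌋ = $11,128 → take SL $11,128. Book value $17,329.
Year 8 (final): $17,329 − $6,200 = $11,129. Book value $6,200.

$21,818; $17,727; $14,403; $11,702; $11,128; $11,128; $11,128; $11,129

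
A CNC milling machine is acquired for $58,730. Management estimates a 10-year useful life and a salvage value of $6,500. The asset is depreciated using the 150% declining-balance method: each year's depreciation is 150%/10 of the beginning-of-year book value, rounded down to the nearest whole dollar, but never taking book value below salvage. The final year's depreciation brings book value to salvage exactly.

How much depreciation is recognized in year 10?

Depreciable base = $58,730 − $6,500 = $52,230.
Year 1: ⌊$58,730 × 150%/10⌋ = $8,809. Book value $49,921.
Year 2: ⌊$49,921 × 150%/10⌋ = $7,488. Book value $42,433.
Year 3: ⌊$42,433 × 150%/10⌋ = $6,364. Book value $36,069.
Year 4: ⌊$36,069 × 150%/10⌋ = $5,410. Book value $30,659.
Year 5: ⌊$30,659 × 150%/10⌋ = $4,598. Book value $26,061.
Year 6: ⌊$26,061 × 150%/10⌋ = $3,909. Book value $22,152.
Year 7: ⌊$22,152 × 150%/10⌋ = $3,322. Book value $18,830.
Year 8: ⌊$18,830 × 150%/10⌋ = $2,824. Book value $16,006.
Year 9: ⌊$16,006 × 150%/10⌋ = $2,400. Book value $13,606.
Year 10 (final): $13,606 − $6,500 = $7,106. Book value $6,500.

$7,106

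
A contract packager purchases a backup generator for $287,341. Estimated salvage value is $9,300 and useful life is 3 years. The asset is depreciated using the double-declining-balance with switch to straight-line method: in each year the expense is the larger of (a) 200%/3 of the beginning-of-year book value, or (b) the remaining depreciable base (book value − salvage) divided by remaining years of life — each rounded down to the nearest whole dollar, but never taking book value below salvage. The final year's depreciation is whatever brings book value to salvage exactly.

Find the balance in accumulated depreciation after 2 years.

$255,414

Depreciable base = $287,341 − $9,300 = $278,041.
Year 1: DB = ⌊$287,341 × 200%/3⌋ = $191,560; SL = ⌊$278,041/3⌋ = $92,680 → take DB $191,560. Book value $95,781.
Year 2: DB = ⌊$95,781 × 200%/3⌋ = $63,854; SL = ⌊$86,481/2⌋ = $43,240 → take DB $63,854. Book value $31,927.
Accumulated through year 2 = $287,341 − $31,927 = $255,414.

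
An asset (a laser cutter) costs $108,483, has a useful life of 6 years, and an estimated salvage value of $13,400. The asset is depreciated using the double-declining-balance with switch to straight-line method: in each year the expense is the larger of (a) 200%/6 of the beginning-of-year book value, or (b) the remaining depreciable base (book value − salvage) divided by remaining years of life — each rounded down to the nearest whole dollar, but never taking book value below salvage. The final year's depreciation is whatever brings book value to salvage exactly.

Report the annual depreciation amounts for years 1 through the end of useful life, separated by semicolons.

Depreciable base = $108,483 − $13,400 = $95,083.
Year 1: DB = ⌊$108,483 × 200%/6⌋ = $36,161; SL = ⌊$95,083/6⌋ = $15,847 → take DB $36,161. Book value $72,322.
Year 2: DB = ⌊$72,322 × 200%/6⌋ = $24,107; SL = ⌊$58,922/5⌋ = $11,784 → take DB $24,107. Book value $48,215.
Year 3: DB = ⌊$48,215 × 200%/6⌋ = $16,071; SL = ⌊$34,815/4⌋ = $8,703 → take DB $16,071. Book value $32,144.
Year 4: DB = ⌊$32,144 × 200%/6⌋ = $10,714; SL = ⌊$18,744/3⌋ = $6,248 → take DB $10,714. Book value $21,430.
Year 5: DB = ⌊$21,430 × 200%/6⌋ = $7,143; SL = ⌊$8,030/2⌋ = $4,015 → take DB $7,143. Book value $14,287.
Year 6 (final): $14,287 − $13,400 = $887. Book value $13,400.

$36,161; $24,107; $16,071; $10,714; $7,143; $887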